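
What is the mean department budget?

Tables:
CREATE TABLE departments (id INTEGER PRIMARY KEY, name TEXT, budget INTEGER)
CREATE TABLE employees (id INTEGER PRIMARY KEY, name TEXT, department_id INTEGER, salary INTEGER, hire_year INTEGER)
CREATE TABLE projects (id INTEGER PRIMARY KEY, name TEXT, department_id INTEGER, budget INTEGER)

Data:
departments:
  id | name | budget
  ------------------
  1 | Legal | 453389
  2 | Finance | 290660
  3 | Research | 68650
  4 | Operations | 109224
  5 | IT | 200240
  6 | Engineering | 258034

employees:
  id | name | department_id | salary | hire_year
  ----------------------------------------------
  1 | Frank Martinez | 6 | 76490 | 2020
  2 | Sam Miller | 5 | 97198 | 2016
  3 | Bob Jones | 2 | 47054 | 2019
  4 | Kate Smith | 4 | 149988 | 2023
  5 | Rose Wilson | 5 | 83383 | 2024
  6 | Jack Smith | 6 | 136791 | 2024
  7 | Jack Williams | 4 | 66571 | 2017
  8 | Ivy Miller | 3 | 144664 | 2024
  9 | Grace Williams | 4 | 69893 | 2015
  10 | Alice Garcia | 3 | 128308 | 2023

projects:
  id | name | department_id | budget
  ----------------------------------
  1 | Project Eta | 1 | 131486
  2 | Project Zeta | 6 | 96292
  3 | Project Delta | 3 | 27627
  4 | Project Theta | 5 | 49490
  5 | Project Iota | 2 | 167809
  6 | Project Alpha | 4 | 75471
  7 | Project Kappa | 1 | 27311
SELECT AVG(budget) FROM departments

Execution result:
230032.83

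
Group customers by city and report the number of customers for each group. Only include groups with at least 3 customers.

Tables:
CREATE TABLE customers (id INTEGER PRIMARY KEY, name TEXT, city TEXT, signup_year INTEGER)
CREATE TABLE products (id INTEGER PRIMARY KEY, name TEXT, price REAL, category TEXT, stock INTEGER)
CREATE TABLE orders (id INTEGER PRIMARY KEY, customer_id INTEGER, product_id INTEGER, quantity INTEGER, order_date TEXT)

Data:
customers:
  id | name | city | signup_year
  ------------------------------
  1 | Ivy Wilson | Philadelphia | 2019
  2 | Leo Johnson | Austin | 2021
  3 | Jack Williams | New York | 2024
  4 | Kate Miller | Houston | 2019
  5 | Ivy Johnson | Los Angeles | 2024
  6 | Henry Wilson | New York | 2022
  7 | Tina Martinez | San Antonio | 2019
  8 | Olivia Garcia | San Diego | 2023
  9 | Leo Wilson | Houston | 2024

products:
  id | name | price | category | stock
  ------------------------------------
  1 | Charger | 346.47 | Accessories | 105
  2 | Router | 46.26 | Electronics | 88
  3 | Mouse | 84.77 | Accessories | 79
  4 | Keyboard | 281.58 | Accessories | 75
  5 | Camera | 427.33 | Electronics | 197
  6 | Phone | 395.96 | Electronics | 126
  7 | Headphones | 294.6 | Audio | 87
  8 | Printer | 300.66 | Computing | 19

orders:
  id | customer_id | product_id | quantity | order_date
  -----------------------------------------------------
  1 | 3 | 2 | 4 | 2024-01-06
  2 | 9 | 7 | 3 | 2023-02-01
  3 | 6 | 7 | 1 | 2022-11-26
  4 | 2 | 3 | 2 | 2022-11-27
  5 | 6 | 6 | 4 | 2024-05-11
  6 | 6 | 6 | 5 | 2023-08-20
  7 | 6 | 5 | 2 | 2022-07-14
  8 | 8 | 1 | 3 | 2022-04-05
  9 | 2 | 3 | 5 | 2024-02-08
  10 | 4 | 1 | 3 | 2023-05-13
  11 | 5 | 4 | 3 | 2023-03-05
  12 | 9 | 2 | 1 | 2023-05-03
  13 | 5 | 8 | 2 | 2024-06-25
SELECT city, COUNT(*) AS n FROM customers GROUP BY city HAVING COUNT(*) >= 3

Execution result:
(no rows)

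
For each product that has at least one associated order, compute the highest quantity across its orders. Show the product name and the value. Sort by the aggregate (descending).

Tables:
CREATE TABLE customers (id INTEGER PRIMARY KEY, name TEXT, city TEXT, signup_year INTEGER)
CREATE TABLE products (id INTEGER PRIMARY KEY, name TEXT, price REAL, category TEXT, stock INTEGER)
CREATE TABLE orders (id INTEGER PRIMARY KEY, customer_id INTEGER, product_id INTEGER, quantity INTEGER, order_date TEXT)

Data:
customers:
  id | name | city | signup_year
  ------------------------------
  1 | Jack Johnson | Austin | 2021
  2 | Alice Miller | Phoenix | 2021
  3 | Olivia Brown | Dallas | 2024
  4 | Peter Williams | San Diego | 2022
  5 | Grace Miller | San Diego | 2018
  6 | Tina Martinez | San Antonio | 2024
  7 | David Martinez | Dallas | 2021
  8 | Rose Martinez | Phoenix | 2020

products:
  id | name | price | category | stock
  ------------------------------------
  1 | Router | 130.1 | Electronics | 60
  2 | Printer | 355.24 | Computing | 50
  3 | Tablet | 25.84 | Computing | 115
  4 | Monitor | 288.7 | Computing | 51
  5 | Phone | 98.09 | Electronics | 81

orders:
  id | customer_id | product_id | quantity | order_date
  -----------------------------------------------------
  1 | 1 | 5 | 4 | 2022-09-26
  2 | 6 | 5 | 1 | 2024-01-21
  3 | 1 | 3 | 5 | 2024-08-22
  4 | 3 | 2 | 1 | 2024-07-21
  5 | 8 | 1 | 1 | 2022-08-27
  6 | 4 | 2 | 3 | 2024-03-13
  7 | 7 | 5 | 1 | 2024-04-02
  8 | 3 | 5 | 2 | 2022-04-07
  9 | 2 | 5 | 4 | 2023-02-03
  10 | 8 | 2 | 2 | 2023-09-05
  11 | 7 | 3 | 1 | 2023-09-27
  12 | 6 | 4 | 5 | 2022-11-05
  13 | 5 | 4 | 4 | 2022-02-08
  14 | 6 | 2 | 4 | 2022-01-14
SELECT p.name, MAX(c.quantity) AS max_quantity FROM orders c JOIN products p ON c.product_id = p.id GROUP BY p.id, p.name ORDER BY max_quantity DESC

Execution result:
name | max_quantity
Tablet | 5
Monitor | 5
Printer | 4
Phone | 4
Router | 1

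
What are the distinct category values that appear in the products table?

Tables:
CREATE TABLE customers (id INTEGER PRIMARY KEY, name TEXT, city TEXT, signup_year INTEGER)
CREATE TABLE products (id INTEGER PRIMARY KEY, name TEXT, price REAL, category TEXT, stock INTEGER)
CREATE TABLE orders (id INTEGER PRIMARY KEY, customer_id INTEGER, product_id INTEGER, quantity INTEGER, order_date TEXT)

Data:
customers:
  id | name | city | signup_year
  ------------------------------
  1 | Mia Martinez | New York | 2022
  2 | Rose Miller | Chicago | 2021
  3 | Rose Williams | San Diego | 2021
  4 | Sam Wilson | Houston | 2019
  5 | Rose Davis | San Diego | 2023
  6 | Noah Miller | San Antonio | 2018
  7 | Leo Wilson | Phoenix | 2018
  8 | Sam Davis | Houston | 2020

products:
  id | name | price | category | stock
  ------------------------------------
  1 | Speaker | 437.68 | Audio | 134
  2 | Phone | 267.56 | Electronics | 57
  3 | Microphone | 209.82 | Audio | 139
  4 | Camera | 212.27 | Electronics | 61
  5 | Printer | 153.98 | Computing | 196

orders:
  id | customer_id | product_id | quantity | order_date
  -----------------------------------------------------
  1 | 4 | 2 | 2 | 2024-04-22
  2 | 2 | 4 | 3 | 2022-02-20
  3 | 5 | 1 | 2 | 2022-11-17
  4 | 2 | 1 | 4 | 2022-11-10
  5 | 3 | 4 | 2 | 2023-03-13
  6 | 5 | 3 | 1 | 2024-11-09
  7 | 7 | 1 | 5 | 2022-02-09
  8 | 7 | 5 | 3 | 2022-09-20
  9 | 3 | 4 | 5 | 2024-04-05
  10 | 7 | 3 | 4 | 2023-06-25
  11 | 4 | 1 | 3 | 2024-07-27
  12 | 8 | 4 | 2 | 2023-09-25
SELECT DISTINCT category FROM products

Execution result:
category
Audio
Electronics
Computing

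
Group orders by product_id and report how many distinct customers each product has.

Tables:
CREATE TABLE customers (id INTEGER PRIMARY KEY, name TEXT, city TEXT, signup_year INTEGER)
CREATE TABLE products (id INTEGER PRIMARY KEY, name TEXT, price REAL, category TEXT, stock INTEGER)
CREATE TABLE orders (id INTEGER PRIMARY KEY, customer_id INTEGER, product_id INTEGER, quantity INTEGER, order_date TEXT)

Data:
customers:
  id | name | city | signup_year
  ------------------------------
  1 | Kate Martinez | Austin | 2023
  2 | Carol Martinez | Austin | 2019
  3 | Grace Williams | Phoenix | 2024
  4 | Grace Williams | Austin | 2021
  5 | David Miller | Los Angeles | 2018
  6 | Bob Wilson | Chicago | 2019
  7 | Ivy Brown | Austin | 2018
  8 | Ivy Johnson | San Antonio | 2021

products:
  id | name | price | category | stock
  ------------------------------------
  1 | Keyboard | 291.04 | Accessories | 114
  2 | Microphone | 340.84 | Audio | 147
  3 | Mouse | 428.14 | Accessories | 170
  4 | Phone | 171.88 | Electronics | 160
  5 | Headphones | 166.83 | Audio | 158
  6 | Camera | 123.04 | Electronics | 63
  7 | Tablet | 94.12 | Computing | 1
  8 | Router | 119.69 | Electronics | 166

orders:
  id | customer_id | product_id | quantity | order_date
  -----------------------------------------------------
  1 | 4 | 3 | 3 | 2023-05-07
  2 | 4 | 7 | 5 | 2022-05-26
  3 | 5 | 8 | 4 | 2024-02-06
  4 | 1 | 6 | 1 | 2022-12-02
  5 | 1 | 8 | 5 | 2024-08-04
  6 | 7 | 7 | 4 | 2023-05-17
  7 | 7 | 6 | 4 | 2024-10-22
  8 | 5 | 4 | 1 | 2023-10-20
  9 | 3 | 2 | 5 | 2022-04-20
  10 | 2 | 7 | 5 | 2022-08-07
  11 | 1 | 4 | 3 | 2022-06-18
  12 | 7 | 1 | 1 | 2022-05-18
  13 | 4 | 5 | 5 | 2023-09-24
SELECT product_id, COUNT(DISTINCT customer_id) AS distinct_customer_count FROM orders GROUP BY product_id

Execution result:
product_id | distinct_customer_count
1 | 1
2 | 1
3 | 1
4 | 2
5 | 1
6 | 2
7 | 3
8 | 2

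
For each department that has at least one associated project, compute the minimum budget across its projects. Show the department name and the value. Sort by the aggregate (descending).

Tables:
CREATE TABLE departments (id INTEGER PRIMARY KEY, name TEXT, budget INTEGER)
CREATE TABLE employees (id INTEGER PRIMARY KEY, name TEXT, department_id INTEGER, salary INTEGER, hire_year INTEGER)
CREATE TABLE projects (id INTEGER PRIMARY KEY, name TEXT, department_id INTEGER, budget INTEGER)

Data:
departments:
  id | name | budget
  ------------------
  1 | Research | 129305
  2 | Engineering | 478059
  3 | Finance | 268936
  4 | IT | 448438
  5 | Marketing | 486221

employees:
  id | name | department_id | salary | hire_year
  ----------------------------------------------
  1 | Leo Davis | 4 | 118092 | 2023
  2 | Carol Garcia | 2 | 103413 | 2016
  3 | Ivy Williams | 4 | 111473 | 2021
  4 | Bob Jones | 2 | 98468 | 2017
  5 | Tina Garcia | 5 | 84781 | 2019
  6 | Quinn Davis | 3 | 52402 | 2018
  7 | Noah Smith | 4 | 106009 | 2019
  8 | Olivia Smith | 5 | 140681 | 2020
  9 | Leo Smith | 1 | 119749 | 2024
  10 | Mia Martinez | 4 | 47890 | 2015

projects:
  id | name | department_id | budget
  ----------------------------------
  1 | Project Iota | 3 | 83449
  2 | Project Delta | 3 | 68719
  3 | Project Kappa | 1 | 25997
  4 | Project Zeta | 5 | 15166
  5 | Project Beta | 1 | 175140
SELECT p.name, MIN(c.budget) AS min_budget FROM projects c JOIN departments p ON c.department_id = p.id GROUP BY p.id, p.name ORDER BY min_budget DESC

Execution result:
name | min_budget
Finance | 68719
Research | 25997
Marketing | 15166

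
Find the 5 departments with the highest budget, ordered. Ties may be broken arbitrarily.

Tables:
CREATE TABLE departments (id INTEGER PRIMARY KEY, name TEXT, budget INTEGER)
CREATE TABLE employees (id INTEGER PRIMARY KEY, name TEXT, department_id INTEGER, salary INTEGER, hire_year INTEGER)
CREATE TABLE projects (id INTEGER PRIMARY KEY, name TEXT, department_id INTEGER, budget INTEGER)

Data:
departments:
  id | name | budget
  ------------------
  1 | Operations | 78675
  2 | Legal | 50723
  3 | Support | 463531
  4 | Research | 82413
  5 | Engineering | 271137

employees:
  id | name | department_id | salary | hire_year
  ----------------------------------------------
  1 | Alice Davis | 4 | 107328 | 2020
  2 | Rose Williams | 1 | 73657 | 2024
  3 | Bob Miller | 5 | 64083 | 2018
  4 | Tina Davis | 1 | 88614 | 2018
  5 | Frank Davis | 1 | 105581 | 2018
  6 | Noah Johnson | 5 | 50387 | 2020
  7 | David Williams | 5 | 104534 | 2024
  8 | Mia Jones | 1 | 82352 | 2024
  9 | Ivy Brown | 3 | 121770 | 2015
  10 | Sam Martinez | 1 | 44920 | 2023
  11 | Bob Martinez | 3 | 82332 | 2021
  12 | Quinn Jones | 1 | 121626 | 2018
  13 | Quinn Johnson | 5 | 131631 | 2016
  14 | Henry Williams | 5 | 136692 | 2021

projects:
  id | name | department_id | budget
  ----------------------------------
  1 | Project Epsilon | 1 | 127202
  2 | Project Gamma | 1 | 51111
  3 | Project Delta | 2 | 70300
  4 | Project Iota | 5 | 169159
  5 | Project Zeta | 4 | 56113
SELECT name, budget FROM departments ORDER BY budget DESC LIMIT 5

Execution result:
name | budget
Support | 463531
Engineering | 271137
Research | 82413
Operations | 78675
Legal | 50723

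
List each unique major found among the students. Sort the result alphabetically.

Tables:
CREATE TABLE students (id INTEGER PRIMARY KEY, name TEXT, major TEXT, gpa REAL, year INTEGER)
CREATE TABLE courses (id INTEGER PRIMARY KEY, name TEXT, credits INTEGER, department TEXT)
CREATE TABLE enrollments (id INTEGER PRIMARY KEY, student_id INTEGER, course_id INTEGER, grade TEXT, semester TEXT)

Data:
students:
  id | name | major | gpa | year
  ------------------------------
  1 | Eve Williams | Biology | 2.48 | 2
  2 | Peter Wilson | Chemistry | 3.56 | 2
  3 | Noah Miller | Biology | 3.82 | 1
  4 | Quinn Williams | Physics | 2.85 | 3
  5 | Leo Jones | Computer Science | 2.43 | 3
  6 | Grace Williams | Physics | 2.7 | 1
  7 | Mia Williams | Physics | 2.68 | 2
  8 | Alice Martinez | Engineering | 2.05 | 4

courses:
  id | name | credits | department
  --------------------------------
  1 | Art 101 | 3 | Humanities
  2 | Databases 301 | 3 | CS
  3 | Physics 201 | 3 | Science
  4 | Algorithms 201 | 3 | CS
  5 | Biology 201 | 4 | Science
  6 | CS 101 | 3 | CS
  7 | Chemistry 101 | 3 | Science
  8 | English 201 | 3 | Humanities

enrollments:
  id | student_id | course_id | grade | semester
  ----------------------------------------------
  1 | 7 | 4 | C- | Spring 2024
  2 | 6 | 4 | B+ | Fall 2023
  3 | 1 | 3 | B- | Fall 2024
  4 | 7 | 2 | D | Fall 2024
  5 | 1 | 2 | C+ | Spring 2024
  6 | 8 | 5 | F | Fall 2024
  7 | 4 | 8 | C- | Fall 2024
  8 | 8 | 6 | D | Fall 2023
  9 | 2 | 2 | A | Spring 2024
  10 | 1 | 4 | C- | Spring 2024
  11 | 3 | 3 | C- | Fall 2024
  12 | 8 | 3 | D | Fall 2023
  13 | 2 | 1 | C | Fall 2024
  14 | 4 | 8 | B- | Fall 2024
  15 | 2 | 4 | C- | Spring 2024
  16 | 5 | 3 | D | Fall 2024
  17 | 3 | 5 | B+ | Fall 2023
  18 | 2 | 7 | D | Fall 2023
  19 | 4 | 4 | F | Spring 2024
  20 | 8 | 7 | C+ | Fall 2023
SELECT DISTINCT major FROM students ORDER BY major

Execution result:
major
Biology
Chemistry
Computer Science
Engineering
Physics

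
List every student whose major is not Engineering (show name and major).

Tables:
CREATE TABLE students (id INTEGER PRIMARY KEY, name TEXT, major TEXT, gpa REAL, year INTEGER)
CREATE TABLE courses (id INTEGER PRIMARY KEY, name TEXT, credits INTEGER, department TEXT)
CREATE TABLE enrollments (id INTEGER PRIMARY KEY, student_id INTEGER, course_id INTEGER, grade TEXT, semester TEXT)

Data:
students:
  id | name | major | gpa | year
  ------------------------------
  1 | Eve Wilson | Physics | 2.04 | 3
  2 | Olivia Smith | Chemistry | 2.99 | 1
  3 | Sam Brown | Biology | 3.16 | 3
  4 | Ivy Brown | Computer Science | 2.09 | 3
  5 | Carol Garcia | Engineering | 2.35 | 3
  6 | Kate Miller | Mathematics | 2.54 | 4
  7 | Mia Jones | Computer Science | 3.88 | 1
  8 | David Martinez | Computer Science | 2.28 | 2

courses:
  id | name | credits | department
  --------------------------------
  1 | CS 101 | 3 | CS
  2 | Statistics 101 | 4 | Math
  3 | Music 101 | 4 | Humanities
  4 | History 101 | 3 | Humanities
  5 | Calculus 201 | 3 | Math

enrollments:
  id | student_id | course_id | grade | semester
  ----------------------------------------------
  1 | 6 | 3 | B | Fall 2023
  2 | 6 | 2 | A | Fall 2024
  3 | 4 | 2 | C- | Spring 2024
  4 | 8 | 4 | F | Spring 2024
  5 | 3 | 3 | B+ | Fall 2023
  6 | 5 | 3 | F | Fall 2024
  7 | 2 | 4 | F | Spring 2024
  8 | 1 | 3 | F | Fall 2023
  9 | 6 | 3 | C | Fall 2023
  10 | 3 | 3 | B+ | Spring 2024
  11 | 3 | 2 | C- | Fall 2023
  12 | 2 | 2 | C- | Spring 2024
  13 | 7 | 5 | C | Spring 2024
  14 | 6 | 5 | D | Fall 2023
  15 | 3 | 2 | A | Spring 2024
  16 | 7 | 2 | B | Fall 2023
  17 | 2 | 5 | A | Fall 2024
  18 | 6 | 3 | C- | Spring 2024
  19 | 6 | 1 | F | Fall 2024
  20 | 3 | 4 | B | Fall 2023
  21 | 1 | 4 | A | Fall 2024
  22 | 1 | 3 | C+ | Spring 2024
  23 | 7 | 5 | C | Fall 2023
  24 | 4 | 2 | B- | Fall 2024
SELECT name, major FROM students WHERE major <> 'Engineering'

Execution result:
name | major
Eve Wilson | Physics
Olivia Smith | Chemistry
Sam Brown | Biology
Ivy Brown | Computer Science
Kate Miller | Mathematics
Mia Jones | Computer Science
David Martinez | Computer Science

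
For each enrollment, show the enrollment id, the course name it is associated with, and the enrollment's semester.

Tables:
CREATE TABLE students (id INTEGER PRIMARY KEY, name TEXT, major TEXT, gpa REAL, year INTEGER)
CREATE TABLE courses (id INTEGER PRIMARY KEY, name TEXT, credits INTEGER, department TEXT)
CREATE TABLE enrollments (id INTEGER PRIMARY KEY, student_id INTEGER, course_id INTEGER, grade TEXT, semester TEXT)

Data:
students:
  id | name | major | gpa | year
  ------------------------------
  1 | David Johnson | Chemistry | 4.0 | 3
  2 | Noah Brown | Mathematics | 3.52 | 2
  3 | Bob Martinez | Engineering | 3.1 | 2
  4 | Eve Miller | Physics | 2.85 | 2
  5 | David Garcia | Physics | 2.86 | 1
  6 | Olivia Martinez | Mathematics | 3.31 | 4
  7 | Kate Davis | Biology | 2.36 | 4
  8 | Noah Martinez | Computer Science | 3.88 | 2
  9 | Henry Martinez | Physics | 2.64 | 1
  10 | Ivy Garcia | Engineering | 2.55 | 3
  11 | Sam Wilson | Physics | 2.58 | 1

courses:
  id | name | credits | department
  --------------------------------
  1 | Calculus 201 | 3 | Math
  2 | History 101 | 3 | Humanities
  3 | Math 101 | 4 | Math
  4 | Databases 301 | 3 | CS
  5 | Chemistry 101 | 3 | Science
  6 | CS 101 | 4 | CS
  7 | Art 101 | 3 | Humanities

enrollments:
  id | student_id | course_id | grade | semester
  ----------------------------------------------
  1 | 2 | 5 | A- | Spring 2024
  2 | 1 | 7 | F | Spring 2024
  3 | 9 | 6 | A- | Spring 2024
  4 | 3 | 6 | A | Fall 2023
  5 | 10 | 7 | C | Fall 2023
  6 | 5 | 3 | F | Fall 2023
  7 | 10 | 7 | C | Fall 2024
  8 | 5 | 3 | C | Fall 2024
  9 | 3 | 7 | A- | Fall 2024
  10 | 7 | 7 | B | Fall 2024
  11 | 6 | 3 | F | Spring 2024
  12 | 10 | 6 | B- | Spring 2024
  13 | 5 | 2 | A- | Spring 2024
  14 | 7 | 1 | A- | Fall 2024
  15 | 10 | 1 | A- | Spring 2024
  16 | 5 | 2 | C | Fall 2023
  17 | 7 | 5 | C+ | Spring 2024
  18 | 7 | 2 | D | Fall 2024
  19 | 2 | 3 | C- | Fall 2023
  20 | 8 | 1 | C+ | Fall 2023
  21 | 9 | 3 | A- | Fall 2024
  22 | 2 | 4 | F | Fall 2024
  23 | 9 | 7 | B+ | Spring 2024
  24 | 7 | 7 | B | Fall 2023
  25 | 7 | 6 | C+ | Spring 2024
SELECT c.id, p.name AS course, c.semester FROM enrollments c JOIN courses p ON c.course_id = p.id

Execution result:
id | course | semester
1 | Chemistry 101 | Spring 2024
2 | Art 101 | Spring 2024
3 | CS 101 | Spring 2024
4 | CS 101 | Fall 2023
5 | Art 101 | Fall 2023
6 | Math 101 | Fall 2023
7 | Art 101 | Fall 2024
8 | Math 101 | Fall 2024
9 | Art 101 | Fall 2024
10 | Art 101 | Fall 2024
11 | Math 101 | Spring 2024
12 | CS 101 | Spring 2024
13 | History 101 | Spring 2024
14 | Calculus 201 | Fall 2024
15 | Calculus 201 | Spring 2024
16 | History 101 | Fall 2023
17 | Chemistry 101 | Spring 2024
18 | History 101 | Fall 2024
19 | Math 101 | Fall 2023
20 | Calculus 201 | Fall 2023
21 | Math 101 | Fall 2024
22 | Databases 301 | Fall 2024
23 | Art 101 | Spring 2024
24 | Art 101 | Fall 2023
25 | CS 101 | Spring 2024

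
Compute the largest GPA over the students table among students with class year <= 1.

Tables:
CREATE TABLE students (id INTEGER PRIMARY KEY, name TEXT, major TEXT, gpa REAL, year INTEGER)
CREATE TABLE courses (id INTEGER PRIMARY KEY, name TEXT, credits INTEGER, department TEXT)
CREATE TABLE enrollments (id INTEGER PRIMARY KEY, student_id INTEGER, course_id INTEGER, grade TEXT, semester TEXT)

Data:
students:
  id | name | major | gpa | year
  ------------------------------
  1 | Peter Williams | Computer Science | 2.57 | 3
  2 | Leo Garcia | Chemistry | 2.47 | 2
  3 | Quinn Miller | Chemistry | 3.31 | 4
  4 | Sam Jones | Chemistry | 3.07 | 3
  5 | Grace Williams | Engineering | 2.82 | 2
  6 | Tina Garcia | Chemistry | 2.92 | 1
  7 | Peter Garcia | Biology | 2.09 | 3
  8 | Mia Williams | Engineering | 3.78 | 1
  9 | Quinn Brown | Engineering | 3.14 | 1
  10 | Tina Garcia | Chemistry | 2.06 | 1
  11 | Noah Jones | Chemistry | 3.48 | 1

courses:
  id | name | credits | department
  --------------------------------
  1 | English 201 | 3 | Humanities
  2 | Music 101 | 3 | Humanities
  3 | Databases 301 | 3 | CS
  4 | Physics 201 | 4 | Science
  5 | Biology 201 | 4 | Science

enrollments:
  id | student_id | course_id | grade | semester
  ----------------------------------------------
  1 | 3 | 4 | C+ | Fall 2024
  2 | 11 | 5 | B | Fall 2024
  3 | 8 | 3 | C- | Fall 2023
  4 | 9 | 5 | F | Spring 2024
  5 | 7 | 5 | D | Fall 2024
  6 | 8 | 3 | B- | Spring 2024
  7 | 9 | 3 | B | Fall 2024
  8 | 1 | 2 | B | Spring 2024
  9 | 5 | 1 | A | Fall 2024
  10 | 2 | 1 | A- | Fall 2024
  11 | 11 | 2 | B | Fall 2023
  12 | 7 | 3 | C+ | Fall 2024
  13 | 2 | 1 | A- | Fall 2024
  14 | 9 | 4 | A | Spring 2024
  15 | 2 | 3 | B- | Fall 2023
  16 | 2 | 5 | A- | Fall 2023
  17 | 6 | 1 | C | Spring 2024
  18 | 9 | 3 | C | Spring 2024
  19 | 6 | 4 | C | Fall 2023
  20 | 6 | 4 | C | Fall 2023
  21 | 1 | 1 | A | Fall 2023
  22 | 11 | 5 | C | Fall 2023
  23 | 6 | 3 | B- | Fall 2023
SELECT MAX(gpa) FROM students WHERE year <= 1

Execution result:
3.78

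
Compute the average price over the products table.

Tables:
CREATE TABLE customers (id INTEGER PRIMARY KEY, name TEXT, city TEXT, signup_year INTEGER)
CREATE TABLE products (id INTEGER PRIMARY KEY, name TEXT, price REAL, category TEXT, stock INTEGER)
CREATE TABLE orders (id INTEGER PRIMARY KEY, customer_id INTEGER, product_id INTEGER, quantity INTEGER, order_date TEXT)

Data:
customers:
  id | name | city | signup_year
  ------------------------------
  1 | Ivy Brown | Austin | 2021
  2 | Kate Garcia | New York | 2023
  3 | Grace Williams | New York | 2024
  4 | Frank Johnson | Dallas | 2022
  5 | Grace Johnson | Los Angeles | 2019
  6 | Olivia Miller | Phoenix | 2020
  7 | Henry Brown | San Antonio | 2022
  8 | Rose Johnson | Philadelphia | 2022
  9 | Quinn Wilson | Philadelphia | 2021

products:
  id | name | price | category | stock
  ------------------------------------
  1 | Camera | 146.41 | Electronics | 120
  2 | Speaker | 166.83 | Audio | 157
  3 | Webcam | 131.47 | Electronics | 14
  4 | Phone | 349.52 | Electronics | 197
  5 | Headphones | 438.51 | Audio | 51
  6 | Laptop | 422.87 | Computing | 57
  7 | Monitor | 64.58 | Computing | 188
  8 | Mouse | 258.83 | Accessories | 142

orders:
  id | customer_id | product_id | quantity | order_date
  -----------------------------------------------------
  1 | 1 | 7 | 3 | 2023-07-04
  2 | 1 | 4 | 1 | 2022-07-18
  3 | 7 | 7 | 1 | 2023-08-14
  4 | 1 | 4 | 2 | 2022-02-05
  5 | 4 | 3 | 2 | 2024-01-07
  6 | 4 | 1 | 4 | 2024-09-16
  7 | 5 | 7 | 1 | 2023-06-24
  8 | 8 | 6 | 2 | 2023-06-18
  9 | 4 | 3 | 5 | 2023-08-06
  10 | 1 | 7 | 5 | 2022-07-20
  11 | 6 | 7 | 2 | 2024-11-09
SELECT AVG(price) FROM products

Execution result:
247.38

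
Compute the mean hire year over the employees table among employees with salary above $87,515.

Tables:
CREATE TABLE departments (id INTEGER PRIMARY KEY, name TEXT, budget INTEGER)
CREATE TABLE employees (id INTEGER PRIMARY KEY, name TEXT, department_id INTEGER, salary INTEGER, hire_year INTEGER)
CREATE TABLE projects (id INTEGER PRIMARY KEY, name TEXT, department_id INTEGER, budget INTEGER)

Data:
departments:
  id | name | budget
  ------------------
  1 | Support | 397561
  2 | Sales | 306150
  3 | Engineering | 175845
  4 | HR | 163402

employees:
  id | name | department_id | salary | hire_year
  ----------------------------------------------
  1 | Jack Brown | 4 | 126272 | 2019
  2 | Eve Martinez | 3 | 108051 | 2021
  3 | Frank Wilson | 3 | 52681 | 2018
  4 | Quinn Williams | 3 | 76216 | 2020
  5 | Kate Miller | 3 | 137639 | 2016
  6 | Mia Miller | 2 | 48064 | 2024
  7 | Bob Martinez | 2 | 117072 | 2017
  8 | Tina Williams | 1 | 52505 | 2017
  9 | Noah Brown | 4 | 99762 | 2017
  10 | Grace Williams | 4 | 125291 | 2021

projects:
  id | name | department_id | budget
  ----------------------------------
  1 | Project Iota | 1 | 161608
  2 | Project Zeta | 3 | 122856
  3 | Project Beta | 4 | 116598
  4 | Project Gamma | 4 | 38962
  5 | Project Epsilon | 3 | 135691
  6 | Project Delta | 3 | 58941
SELECT AVG(hire_year) FROM employees WHERE salary > 87515

Execution result:
2018.50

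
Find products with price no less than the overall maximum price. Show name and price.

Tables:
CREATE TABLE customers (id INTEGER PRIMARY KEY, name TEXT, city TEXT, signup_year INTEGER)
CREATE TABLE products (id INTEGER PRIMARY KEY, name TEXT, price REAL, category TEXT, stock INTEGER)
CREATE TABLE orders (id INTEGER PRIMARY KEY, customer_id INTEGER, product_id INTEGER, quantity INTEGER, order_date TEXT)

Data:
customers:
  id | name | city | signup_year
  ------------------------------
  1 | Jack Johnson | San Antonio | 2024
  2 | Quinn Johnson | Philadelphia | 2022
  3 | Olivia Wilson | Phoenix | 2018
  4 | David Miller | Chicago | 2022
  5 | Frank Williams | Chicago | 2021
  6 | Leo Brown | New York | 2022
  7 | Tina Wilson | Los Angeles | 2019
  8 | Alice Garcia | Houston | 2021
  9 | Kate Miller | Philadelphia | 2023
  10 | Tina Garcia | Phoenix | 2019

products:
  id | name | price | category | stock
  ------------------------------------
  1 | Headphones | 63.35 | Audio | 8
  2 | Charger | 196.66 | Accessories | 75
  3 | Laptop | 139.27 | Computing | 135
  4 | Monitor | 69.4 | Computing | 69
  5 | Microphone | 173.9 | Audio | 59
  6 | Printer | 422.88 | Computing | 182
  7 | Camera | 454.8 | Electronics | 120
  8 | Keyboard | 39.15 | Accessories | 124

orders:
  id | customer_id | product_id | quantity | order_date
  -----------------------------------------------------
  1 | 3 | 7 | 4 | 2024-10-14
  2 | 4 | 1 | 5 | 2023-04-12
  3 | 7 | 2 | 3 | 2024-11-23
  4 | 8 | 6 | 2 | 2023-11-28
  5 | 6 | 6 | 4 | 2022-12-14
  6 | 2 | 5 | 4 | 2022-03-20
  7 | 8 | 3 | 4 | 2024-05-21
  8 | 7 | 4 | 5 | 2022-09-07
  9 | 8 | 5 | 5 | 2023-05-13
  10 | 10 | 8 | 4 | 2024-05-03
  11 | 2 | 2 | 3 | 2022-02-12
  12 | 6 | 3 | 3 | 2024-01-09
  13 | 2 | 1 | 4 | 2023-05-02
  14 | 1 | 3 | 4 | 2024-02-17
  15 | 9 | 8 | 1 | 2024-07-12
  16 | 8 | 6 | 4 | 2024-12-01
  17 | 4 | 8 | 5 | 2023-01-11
SELECT name, price FROM products WHERE price >= (SELECT MAX(price) FROM products)

Execution result:
name | price
Camera | 454.80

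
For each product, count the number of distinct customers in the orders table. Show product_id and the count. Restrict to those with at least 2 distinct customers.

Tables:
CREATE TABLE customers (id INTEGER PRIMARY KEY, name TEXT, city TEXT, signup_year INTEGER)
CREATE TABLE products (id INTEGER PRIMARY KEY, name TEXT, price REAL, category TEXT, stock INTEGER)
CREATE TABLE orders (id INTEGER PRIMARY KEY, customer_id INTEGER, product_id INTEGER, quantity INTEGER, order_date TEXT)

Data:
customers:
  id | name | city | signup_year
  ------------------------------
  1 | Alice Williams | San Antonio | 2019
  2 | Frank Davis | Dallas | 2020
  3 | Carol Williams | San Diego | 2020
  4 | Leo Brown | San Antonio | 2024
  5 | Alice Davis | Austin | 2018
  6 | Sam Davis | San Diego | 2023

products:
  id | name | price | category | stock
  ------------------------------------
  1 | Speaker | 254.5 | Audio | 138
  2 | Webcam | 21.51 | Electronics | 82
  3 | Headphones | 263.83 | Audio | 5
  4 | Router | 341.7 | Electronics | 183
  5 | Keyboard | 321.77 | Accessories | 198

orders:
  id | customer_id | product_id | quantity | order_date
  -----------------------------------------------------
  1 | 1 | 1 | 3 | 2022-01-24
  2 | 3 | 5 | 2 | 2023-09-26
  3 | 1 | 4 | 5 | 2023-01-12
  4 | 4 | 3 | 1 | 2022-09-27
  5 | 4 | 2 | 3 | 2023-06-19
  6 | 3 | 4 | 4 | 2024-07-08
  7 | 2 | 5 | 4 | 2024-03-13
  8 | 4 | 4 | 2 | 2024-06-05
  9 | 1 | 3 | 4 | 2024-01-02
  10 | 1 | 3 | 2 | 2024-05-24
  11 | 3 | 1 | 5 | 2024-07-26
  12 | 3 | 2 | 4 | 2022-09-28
SELECT product_id, COUNT(DISTINCT customer_id) AS distinct_customer_count FROM orders GROUP BY product_id HAVING COUNT(DISTINCT customer_id) >= 2

Execution result:
product_id | distinct_customer_count
1 | 2
2 | 2
3 | 2
4 | 3
5 | 2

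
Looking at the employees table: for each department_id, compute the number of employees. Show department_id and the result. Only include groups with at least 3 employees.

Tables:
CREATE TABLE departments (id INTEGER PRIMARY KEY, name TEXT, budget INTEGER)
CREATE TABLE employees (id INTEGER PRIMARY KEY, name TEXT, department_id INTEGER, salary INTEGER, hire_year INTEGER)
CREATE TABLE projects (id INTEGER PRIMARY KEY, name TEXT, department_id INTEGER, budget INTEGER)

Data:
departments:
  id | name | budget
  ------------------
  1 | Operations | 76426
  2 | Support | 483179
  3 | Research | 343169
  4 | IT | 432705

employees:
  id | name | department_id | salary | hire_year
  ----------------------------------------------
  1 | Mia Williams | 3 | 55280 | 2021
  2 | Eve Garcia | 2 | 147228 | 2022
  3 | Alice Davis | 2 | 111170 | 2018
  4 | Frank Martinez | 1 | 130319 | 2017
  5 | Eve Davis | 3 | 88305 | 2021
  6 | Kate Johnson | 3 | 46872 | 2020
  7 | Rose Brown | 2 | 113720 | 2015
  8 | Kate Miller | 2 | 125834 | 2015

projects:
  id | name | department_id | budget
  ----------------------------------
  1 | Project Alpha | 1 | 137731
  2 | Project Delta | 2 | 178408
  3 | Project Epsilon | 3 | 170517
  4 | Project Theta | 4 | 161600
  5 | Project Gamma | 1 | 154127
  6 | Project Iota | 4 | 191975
SELECT department_id, COUNT(*) AS n FROM employees GROUP BY department_id HAVING COUNT(*) >= 3

Execution result:
department_id | n
2 | 4
3 | 3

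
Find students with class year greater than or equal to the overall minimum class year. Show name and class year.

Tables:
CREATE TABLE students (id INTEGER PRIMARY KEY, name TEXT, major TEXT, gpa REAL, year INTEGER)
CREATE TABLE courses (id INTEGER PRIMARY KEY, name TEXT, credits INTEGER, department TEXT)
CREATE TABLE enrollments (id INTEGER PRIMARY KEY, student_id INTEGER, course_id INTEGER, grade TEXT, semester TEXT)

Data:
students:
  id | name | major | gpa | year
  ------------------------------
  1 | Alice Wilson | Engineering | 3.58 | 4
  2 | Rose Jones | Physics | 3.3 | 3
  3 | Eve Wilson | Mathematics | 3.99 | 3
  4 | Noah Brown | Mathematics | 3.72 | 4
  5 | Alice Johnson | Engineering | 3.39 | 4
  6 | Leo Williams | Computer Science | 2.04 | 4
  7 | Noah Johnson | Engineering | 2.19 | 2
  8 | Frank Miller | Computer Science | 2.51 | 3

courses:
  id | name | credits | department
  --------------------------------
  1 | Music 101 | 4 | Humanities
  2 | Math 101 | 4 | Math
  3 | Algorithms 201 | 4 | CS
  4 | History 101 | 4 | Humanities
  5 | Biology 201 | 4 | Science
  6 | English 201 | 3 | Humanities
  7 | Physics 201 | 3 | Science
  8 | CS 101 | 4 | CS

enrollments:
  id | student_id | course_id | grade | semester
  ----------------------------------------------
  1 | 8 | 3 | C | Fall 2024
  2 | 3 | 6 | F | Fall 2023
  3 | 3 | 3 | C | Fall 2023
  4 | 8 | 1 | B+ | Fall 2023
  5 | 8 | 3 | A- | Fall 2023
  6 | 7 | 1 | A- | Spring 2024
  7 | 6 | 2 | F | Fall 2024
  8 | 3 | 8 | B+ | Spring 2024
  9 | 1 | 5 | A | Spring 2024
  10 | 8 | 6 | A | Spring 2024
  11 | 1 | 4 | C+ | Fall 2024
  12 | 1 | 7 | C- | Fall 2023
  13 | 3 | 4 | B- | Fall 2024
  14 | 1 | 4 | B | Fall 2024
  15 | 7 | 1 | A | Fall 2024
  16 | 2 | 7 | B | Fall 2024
SELECT name, year FROM students WHERE year >= (SELECT MIN(year) FROM students)

Execution result:
name | year
Alice Wilson | 4
Rose Jones | 3
Eve Wilson | 3
Noah Brown | 4
Alice Johnson | 4
Leo Williams | 4
Noah Johnson | 2
Frank Miller | 3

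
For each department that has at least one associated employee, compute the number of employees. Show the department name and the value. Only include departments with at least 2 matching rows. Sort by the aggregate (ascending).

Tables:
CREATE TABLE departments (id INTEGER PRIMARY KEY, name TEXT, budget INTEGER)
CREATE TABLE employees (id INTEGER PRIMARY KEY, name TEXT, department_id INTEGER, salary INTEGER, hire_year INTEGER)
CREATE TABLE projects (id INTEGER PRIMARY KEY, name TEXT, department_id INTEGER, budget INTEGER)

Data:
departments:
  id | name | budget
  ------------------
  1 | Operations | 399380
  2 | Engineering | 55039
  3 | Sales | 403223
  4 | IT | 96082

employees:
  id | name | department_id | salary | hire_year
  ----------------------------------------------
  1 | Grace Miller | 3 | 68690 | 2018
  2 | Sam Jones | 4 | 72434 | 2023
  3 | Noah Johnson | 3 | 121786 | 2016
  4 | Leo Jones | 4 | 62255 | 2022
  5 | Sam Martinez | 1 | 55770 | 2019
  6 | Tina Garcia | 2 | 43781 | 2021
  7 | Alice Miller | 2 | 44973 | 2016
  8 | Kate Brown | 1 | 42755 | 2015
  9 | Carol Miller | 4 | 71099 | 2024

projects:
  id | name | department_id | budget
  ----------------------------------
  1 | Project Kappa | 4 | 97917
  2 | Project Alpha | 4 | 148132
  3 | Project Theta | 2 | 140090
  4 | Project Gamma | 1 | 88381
SELECT p.name, COUNT(*) AS n FROM employees c JOIN departments p ON c.department_id = p.id GROUP BY p.id, p.name HAVING COUNT(*) >= 2 ORDER BY n ASC

Execution result:
name | n
Operations | 2
Engineering | 2
Sales | 2
IT | 3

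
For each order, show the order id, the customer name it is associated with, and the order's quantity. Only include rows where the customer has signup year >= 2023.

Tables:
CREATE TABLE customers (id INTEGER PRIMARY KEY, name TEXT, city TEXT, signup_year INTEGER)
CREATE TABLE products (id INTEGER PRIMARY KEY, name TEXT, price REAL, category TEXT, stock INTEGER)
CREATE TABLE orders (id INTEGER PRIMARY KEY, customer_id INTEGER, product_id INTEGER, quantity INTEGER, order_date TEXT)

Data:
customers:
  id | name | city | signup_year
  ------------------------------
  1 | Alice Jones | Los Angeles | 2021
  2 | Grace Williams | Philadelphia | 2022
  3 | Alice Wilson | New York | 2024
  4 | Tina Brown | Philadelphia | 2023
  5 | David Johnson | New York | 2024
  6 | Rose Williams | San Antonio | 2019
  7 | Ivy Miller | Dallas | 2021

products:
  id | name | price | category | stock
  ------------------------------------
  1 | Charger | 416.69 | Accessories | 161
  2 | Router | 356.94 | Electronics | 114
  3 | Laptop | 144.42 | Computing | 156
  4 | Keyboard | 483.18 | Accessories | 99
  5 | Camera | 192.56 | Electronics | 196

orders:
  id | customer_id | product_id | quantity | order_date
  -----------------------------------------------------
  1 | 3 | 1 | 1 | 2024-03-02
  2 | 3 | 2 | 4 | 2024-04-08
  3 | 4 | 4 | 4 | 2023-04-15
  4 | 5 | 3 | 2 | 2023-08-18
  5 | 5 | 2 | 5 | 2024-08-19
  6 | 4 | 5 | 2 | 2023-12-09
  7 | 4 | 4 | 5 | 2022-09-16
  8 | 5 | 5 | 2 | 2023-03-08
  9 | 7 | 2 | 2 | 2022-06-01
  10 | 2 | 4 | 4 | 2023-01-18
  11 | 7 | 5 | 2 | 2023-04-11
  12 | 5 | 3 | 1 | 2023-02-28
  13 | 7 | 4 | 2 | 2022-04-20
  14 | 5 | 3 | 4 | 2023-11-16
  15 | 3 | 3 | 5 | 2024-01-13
SELECT c.id, p.name AS customer, c.quantity FROM orders c JOIN customers p ON c.customer_id = p.id WHERE p.signup_year >= 2023

Execution result:
id | customer | quantity
1 | Alice Wilson | 1
2 | Alice Wilson | 4
3 | Tina Brown | 4
4 | David Johnson | 2
5 | David Johnson | 5
6 | Tina Brown | 2
7 | Tina Brown | 5
8 | David Johnson | 2
12 | David Johnson | 1
14 | David Johnson | 4
15 | Alice Wilson | 5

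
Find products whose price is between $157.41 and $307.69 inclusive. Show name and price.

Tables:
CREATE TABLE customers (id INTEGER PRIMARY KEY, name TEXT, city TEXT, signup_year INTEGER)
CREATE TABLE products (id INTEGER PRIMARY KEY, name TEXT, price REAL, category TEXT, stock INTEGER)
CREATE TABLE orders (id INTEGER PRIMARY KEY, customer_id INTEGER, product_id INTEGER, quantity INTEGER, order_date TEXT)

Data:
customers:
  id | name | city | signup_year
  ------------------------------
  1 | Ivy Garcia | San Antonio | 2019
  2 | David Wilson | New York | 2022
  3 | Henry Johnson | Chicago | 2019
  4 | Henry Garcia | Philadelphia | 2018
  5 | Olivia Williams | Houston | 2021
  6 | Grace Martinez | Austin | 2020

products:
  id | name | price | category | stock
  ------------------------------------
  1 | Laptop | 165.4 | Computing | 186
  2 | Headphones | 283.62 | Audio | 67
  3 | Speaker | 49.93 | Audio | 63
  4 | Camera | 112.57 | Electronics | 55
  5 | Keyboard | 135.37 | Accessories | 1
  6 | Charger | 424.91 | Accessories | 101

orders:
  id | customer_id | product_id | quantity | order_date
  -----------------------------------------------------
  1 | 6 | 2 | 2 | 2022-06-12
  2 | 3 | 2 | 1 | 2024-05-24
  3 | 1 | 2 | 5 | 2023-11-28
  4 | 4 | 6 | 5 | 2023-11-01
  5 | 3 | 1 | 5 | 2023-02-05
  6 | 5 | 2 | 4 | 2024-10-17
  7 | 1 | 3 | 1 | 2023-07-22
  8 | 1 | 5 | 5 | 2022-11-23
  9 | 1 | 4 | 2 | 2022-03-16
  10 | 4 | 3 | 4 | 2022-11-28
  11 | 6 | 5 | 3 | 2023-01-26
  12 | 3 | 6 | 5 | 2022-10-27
SELECT name, price FROM products WHERE price BETWEEN 157.41 AND 307.69

Execution result:
name | price
Laptop | 165.40
Headphones | 283.62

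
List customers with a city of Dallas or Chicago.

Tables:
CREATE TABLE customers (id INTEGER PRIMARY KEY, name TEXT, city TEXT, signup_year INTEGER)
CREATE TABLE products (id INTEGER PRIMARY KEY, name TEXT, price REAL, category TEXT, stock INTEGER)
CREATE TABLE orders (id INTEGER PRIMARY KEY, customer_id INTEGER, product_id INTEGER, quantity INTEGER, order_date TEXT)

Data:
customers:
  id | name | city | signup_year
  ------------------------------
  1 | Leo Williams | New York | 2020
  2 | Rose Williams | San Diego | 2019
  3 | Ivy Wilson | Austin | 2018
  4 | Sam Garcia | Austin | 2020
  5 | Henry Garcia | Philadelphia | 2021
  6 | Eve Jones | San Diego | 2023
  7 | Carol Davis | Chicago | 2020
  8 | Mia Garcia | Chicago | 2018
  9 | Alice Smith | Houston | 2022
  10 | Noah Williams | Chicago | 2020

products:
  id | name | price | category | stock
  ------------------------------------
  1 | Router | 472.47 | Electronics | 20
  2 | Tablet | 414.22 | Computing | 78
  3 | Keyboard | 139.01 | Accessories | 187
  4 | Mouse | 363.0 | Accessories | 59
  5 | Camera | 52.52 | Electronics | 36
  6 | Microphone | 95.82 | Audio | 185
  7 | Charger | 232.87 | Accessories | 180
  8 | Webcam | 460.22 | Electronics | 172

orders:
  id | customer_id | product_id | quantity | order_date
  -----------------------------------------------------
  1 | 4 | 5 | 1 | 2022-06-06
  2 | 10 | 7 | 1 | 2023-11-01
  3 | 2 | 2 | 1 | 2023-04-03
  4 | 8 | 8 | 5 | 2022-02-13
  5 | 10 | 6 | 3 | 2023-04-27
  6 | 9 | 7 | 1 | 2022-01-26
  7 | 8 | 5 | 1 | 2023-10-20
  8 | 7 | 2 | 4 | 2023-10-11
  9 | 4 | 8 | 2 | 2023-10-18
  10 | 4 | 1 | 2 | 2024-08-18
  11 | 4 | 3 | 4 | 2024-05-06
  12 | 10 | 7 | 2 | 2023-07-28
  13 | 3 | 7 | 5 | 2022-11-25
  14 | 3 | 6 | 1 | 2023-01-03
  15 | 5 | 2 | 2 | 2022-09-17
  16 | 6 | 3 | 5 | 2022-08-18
SELECT name, city FROM customers WHERE city IN ('Dallas', 'Chicago')

Execution result:
name | city
Carol Davis | Chicago
Mia Garcia | Chicago
Noah Williams | Chicago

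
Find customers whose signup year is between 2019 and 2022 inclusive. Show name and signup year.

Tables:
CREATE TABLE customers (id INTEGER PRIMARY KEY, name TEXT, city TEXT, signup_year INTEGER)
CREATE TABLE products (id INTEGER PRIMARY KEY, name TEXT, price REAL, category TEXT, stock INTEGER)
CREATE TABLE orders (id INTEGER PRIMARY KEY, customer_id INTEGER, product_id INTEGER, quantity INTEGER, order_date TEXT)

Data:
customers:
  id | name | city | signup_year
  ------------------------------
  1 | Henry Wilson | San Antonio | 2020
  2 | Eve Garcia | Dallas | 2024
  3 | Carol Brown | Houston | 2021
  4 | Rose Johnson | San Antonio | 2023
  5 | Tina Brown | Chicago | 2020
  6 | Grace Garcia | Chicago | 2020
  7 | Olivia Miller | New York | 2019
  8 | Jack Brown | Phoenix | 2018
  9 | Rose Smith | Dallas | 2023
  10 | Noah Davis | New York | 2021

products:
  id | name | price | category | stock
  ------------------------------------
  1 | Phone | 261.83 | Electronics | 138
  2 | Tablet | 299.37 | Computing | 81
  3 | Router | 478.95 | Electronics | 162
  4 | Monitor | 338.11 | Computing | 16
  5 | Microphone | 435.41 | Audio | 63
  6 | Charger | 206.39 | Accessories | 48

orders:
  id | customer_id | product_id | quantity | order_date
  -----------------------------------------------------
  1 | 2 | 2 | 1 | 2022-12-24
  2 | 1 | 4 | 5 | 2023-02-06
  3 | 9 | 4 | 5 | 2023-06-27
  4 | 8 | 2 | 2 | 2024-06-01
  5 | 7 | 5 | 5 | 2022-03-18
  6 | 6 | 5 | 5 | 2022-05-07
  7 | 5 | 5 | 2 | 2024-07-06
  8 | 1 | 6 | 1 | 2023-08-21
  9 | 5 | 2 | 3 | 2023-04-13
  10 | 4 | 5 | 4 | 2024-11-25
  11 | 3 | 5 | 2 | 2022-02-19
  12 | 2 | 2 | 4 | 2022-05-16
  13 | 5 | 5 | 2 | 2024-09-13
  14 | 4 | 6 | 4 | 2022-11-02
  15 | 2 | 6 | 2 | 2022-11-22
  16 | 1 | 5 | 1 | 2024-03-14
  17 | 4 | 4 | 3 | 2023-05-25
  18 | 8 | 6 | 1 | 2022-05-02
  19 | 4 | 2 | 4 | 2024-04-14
SELECT name, signup_year FROM customers WHERE signup_year BETWEEN 2019 AND 2022

Execution result:
name | signup_year
Henry Wilson | 2020
Carol Brown | 2021
Tina Brown | 2020
Grace Garcia | 2020
Olivia Miller | 2019
Noah Davis | 2021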